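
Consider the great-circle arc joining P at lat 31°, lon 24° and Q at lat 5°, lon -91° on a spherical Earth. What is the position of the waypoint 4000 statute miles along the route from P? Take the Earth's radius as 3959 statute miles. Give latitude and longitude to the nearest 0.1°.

≈ lat 29.8°, lon -44.2°

Write both endpoints as unit vectors p₁, p₂ with components (cos φ cos λ, cos φ sin λ, sin φ).
The central angle between the endpoints is δ = arccos(p₁·p₂) ≈ 1.892 rad (108.4°). The total great-circle distance is δ·R ≈ 1.892 × 3959 ≈ 7492 mi, so the target fraction is f = 4000/7492 ≈ 0.534.
Interpolate at f ≈ 0.534 with slerp weights a = sin((1−f)δ)/sin δ ≈ 0.814, b = sin(fδ)/sin δ ≈ 0.893.
p = a·p₁ + b·p₂ ≈ (0.622, -0.606, 0.497); φ = arcsin(p_z) ≈ 29.79°, λ = atan2(p_y, p_x) ≈ -44.25°.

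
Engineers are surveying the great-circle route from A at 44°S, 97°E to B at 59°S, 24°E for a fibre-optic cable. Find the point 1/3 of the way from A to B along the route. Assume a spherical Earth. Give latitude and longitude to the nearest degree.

The haversine formula gives a central angle δ ≈ 0.790 rad (45.3°) between the endpoints.
Interpolate at f = 1/3 with slerp weights a = sin((1−f)δ)/sin δ ≈ 0.708, b = sin(fδ)/sin δ ≈ 0.366.
p = a·p₁ + b·p₂ ≈ (0.110, 0.582, -0.806); φ = arcsin(p_z) ≈ -53.67°, λ = atan2(p_y, p_x) ≈ 79.26°.

≈ 54°S, 79°E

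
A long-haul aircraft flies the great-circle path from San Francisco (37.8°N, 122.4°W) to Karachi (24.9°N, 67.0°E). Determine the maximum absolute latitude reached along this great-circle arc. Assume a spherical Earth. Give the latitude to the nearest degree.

≈ 82°N

The great circle lies in the plane with unit normal n̂ = (p₁ × p₂)/|p₁ × p₂|.
Here n̂_z ≈ -0.131; the vertex latitude is φ_max = arccos|n̂_z| ≈ 82.5°.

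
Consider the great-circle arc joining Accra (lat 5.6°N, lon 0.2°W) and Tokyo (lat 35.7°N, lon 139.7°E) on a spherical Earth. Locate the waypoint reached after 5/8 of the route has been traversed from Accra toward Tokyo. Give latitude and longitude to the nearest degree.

≈ lat 51°N, lon 77°E

Convert each endpoint to a unit vector on the sphere (x = cos φ cos λ, y = cos φ sin λ, z = sin φ).
The central angle between the endpoints is δ = arccos(p₁·p₂) ≈ 2.167 rad (124.1°).
Interpolate at f = 5/8 with slerp weights a = sin((1−f)δ)/sin δ ≈ 0.877, b = sin(fδ)/sin δ ≈ 1.180.
p = a·p₁ + b·p₂ ≈ (0.142, 0.617, 0.774); φ = arcsin(p_z) ≈ 50.73°, λ = atan2(p_y, p_x) ≈ 77.02°.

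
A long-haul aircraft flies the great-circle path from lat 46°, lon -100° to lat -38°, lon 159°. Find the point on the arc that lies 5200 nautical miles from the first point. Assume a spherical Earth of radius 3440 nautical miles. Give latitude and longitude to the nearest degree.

≈ lat -13°, lon -171°

Write both endpoints as unit vectors p₁, p₂ with components (cos φ cos λ, cos φ sin λ, sin φ).
The central angle between the endpoints is δ = arccos(p₁·p₂) ≈ 2.150 rad (123.2°). The total great-circle distance is δ·R ≈ 2.150 × 3440 ≈ 7396 nmi, so the target fraction is f = 5200/7396 ≈ 0.703.
Interpolate at f ≈ 0.703 with slerp weights a = sin((1−f)δ)/sin δ ≈ 0.712, b = sin(fδ)/sin δ ≈ 1.193.
p = a·p₁ + b·p₂ ≈ (-0.963, -0.150, -0.222); φ = arcsin(p_z) ≈ -12.84°, λ = atan2(p_y, p_x) ≈ -171.14°.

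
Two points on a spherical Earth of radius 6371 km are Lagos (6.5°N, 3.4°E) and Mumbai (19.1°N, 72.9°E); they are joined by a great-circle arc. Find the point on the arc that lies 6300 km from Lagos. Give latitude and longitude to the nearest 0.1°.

≈ (18.6°N, 60.4°E)

Convert each endpoint to a unit vector on the sphere (x = cos φ cos λ, y = cos φ sin λ, z = sin φ).
The central angle between the endpoints is δ = arccos(p₁·p₂) ≈ 1.196 rad (68.5°). The total great-circle distance is δ·R ≈ 1.196 × 6371 ≈ 7621 km, so the target fraction is f = 6300/7621 ≈ 0.827.
Interpolate at f ≈ 0.827 with slerp weights a = sin((1−f)δ)/sin δ ≈ 0.221, b = sin(fδ)/sin δ ≈ 0.898.
p = a·p₁ + b·p₂ ≈ (0.469, 0.824, 0.319); φ = arcsin(p_z) ≈ 18.59°, λ = atan2(p_y, p_x) ≈ 60.35°.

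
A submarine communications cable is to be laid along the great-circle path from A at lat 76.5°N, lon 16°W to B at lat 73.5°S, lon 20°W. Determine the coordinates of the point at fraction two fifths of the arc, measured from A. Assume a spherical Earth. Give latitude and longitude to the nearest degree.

≈ lat 17°N, lon 18°W

The haversine formula gives a central angle δ ≈ 2.618 rad (150.0°) between the endpoints.
Interpolate at f = 2/5 with slerp weights a = sin((1−f)δ)/sin δ ≈ 2.001, b = sin(fδ)/sin δ ≈ 1.733.
p = a·p₁ + b·p₂ ≈ (0.912, -0.297, 0.284); φ = arcsin(p_z) ≈ 16.50°, λ = atan2(p_y, p_x) ≈ -18.05°.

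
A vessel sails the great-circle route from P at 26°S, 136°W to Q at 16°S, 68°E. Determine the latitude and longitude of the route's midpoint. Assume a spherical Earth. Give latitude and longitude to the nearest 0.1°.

Convert each endpoint to a unit vector on the sphere (x = cos φ cos λ, y = cos φ sin λ, z = sin φ).
The central angle between the endpoints is δ = arccos(p₁·p₂) ≈ 2.303 rad (131.9°).
Interpolate at f = 1/2 with slerp weights a = sin((1−f)δ)/sin δ ≈ 1.228, b = sin(fδ)/sin δ ≈ 1.228.
p = a·p₁ + b·p₂ ≈ (-0.352, 0.328, -0.877); φ = arcsin(p_z) ≈ -61.26°, λ = atan2(p_y, p_x) ≈ 137.02°.

≈ 61.3°S, 137.0°E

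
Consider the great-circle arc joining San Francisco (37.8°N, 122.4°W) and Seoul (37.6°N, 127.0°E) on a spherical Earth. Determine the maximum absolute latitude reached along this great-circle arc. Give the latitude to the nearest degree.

≈ 54°N

The great circle lies in the plane with unit normal n̂ = (p₁ × p₂)/|p₁ × p₂|.
Here n̂_z ≈ -0.593; the vertex latitude is φ_max = arccos|n̂_z| ≈ 53.6°.
Check via Clairaut: cos φ_max = |cos φ₁| · sin C = cos(37.8°)·sin(48.6°) ≈ 0.593, again giving ≈ 53.6°.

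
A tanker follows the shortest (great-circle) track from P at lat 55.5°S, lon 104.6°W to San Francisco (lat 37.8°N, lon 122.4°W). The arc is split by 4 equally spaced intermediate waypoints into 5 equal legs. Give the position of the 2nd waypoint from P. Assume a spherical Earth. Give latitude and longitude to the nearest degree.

≈ lat 18°S, lon 114°W

Convert each endpoint to a unit vector on the sphere (x = cos φ cos λ, y = cos φ sin λ, z = sin φ).
The central angle between the endpoints is δ = arccos(p₁·p₂) ≈ 1.650 rad (94.5°).
Interpolate at f = 2/5 with slerp weights a = sin((1−f)δ)/sin δ ≈ 0.839, b = sin(fδ)/sin δ ≈ 0.615.
p = a·p₁ + b·p₂ ≈ (-0.380, -0.870, -0.314); φ = arcsin(p_z) ≈ -18.31°, λ = atan2(p_y, p_x) ≈ -113.60°.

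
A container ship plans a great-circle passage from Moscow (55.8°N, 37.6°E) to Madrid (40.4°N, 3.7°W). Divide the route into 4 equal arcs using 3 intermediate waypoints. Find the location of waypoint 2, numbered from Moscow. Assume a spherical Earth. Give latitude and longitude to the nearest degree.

≈ 50°N, 14°E

Convert each endpoint to a unit vector on the sphere (x = cos φ cos λ, y = cos φ sin λ, z = sin φ).
The central angle between the endpoints is δ = arccos(p₁·p₂) ≈ 0.540 rad (30.9°).
Interpolate at f = 2/4 with slerp weights a = sin((1−f)δ)/sin δ ≈ 0.519, b = sin(fδ)/sin δ ≈ 0.519.
p = a·p₁ + b·p₂ ≈ (0.625, 0.152, 0.765); φ = arcsin(p_z) ≈ 49.94°, λ = atan2(p_y, p_x) ≈ 13.70°.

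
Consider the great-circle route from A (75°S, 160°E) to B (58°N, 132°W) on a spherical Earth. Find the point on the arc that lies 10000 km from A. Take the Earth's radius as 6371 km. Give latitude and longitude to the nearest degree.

≈ (9°N, 149°W)

Convert each endpoint to a unit vector on the sphere (x = cos φ cos λ, y = cos φ sin λ, z = sin φ).
The central angle between the endpoints is δ = arccos(p₁·p₂) ≈ 2.446 rad (140.2°). The total great-circle distance is δ·R ≈ 2.446 × 6371 ≈ 15584 km, so the target fraction is f = 10000/15584 ≈ 0.642.
Interpolate at f ≈ 0.642 with slerp weights a = sin((1−f)δ)/sin δ ≈ 1.199, b = sin(fδ)/sin δ ≈ 1.561.
p = a·p₁ + b·p₂ ≈ (-0.845, -0.508, 0.165); φ = arcsin(p_z) ≈ 9.50°, λ = atan2(p_y, p_x) ≈ -148.97°.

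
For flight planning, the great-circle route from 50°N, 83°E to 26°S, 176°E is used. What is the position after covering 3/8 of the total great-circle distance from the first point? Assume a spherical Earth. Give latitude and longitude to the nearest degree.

The haversine formula gives a central angle δ ≈ 1.946 rad (111.5°) between the endpoints.
Interpolate at f = 3/8 with slerp weights a = sin((1−f)δ)/sin δ ≈ 1.008, b = sin(fδ)/sin δ ≈ 0.716.
p = a·p₁ + b·p₂ ≈ (-0.563, 0.688, 0.458); φ = arcsin(p_z) ≈ 27.25°, λ = atan2(p_y, p_x) ≈ 129.32°.

≈ 27°N, 129°E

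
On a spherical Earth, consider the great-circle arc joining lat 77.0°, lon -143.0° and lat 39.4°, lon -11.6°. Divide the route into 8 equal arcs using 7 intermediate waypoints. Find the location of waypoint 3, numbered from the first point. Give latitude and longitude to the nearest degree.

≈ lat 75°, lon -38°

Write both endpoints as unit vectors p₁, p₂ with components (cos φ cos λ, cos φ sin λ, sin φ).
The central angle between the endpoints is δ = arccos(p₁·p₂) ≈ 1.043 rad (59.8°).
Interpolate at f = 3/8 with slerp weights a = sin((1−f)δ)/sin δ ≈ 0.702, b = sin(fδ)/sin δ ≈ 0.441.
p = a·p₁ + b·p₂ ≈ (0.208, -0.164, 0.964); φ = arcsin(p_z) ≈ 74.66°, λ = atan2(p_y, p_x) ≈ -38.21°.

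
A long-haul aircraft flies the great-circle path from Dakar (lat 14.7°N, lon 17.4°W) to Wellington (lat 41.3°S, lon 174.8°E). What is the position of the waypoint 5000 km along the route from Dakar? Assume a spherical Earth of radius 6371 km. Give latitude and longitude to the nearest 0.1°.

≈ lat 27.7°S, lon 32.7°W

From cos δ = sin φ₁ sin φ₂ + cos φ₁ cos φ₂ cos Δλ, the central angle is δ ≈ 2.642 rad (151.4°). The total great-circle distance is δ·R ≈ 2.642 × 6371 ≈ 16832 km, so the target fraction is f = 5000/16832 ≈ 0.297.
Interpolate at f ≈ 0.297 with slerp weights a = sin((1−f)δ)/sin δ ≈ 2.002, b = sin(fδ)/sin δ ≈ 1.475.
p = a·p₁ + b·p₂ ≈ (0.744, -0.479, -0.465); φ = arcsin(p_z) ≈ -27.74°, λ = atan2(p_y, p_x) ≈ -32.74°.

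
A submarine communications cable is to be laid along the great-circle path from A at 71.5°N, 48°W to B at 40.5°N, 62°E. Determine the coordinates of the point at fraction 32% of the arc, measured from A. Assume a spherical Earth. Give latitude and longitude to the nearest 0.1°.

≈ 72.4°N, 14.4°E

Convert each endpoint to a unit vector on the sphere (x = cos φ cos λ, y = cos φ sin λ, z = sin φ).
The central angle between the endpoints is δ = arccos(p₁·p₂) ≈ 1.008 rad (57.8°).
Interpolate at f = 0.32 with slerp weights a = sin((1−f)δ)/sin δ ≈ 0.748, b = sin(fδ)/sin δ ≈ 0.375.
p = a·p₁ + b·p₂ ≈ (0.293, 0.075, 0.953); φ = arcsin(p_z) ≈ 72.41°, λ = atan2(p_y, p_x) ≈ 14.40°.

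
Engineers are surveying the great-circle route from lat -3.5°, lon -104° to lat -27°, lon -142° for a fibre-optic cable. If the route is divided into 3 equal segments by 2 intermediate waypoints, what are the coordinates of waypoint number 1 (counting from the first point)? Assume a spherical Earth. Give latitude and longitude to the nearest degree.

From cos δ = sin φ₁ sin φ₂ + cos φ₁ cos φ₂ cos Δλ, the central angle is δ ≈ 0.755 rad (43.2°).
Interpolate at f = 1/3 with slerp weights a = sin((1−f)δ)/sin δ ≈ 0.704, b = sin(fδ)/sin δ ≈ 0.363.
p = a·p₁ + b·p₂ ≈ (-0.425, -0.881, -0.208); φ = arcsin(p_z) ≈ -12.00°, λ = atan2(p_y, p_x) ≈ -115.76°.

≈ lat -12°, lon -116°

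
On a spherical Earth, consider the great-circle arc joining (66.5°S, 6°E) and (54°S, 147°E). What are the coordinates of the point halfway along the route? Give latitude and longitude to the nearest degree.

Convert each endpoint to a unit vector on the sphere (x = cos φ cos λ, y = cos φ sin λ, z = sin φ).
The central angle between the endpoints is δ = arccos(p₁·p₂) ≈ 0.977 rad (56.0°).
Interpolate at f = 1/2 with slerp weights a = sin((1−f)δ)/sin δ ≈ 0.566, b = sin(fδ)/sin δ ≈ 0.566.
p = a·p₁ + b·p₂ ≈ (-0.055, 0.205, -0.977); φ = arcsin(p_z) ≈ -77.76°, λ = atan2(p_y, p_x) ≈ 104.92°.

≈ (78°S, 105°E)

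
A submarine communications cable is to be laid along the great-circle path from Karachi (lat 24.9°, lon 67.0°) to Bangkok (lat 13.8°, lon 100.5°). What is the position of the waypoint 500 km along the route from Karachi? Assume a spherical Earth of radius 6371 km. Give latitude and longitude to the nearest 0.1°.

Write both endpoints as unit vectors p₁, p₂ with components (cos φ cos λ, cos φ sin λ, sin φ).
The central angle between the endpoints is δ = arccos(p₁·p₂) ≈ 0.583 rad (33.4°). The total great-circle distance is δ·R ≈ 0.583 × 6371 ≈ 3713 km, so the target fraction is f = 500/3713 ≈ 0.135.
Interpolate at f ≈ 0.135 with slerp weights a = sin((1−f)δ)/sin δ ≈ 0.878, b = sin(fδ)/sin δ ≈ 0.142.
p = a·p₁ + b·p₂ ≈ (0.286, 0.869, 0.404); φ = arcsin(p_z) ≈ 23.81°, λ = atan2(p_y, p_x) ≈ 71.79°.

≈ lat 23.8°, lon 71.8°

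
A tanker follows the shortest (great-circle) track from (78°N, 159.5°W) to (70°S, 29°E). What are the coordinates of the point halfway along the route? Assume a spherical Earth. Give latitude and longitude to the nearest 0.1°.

≈ (15.4°N, 41.7°E)

Convert each endpoint to a unit vector on the sphere (x = cos φ cos λ, y = cos φ sin λ, z = sin φ).
The central angle between the endpoints is δ = arccos(p₁·p₂) ≈ 2.996 rad (171.7°).
Interpolate at f = 1/2 with slerp weights a = sin((1−f)δ)/sin δ ≈ 6.896, b = sin(fδ)/sin δ ≈ 6.896.
p = a·p₁ + b·p₂ ≈ (0.720, 0.641, 0.265); φ = arcsin(p_z) ≈ 15.38°, λ = atan2(p_y, p_x) ≈ 41.70°.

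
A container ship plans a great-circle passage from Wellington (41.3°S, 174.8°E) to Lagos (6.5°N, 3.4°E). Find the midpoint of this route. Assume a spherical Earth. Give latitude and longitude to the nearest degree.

From cos δ = sin φ₁ sin φ₂ + cos φ₁ cos φ₂ cos Δλ, the central angle is δ ≈ 2.520 rad (144.4°).
Interpolate at f = 1/2 with slerp weights a = sin((1−f)δ)/sin δ ≈ 1.634, b = sin(fδ)/sin δ ≈ 1.634.
p = a·p₁ + b·p₂ ≈ (0.398, 0.208, -0.894); φ = arcsin(p_z) ≈ -63.32°, λ = atan2(p_y, p_x) ≈ 27.53°.

≈ 63°S, 28°E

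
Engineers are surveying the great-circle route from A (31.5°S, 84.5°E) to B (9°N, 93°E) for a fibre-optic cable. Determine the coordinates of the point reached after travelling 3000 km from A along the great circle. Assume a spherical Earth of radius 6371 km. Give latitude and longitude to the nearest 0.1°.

≈ (5.1°S, 90.3°E)

From cos δ = sin φ₁ sin φ₂ + cos φ₁ cos φ₂ cos Δλ, the central angle is δ ≈ 0.721 rad (41.3°). The total great-circle distance is δ·R ≈ 0.721 × 6371 ≈ 4593 km, so the target fraction is f = 3000/4593 ≈ 0.653.
Interpolate at f ≈ 0.653 with slerp weights a = sin((1−f)δ)/sin δ ≈ 0.375, b = sin(fδ)/sin δ ≈ 0.687.
p = a·p₁ + b·p₂ ≈ (-0.005, 0.996, -0.088); φ = arcsin(p_z) ≈ -5.07°, λ = atan2(p_y, p_x) ≈ 90.28°.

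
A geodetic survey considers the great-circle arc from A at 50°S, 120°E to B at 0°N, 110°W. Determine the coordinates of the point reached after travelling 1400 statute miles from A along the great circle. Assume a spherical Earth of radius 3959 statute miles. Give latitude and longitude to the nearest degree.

Write both endpoints as unit vectors p₁, p₂ with components (cos φ cos λ, cos φ sin λ, sin φ).
The central angle between the endpoints is δ = arccos(p₁·p₂) ≈ 1.997 rad (114.4°). The total great-circle distance is δ·R ≈ 1.997 × 3959 ≈ 7905 mi, so the target fraction is f = 1400/7905 ≈ 0.177.
Interpolate at f ≈ 0.177 with slerp weights a = sin((1−f)δ)/sin δ ≈ 1.095, b = sin(fδ)/sin δ ≈ 0.380.
p = a·p₁ + b·p₂ ≈ (-0.482, 0.252, -0.839); φ = arcsin(p_z) ≈ -57.04°, λ = atan2(p_y, p_x) ≈ 152.37°.

≈ 57°S, 152°E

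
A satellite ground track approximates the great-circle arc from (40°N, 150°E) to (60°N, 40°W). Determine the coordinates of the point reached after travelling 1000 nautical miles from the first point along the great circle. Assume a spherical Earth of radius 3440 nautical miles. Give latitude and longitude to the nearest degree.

The haversine formula gives a central angle δ ≈ 1.390 rad (79.7°) between the endpoints. The total great-circle distance is δ·R ≈ 1.390 × 3440 ≈ 4783 nmi, so the target fraction is f = 1000/4783 ≈ 0.209.
Interpolate at f ≈ 0.209 with slerp weights a = sin((1−f)δ)/sin δ ≈ 0.906, b = sin(fδ)/sin δ ≈ 0.291.
p = a·p₁ + b·p₂ ≈ (-0.489, 0.253, 0.835); φ = arcsin(p_z) ≈ 56.57°, λ = atan2(p_y, p_x) ≈ 152.63°.

≈ (57°N, 153°E)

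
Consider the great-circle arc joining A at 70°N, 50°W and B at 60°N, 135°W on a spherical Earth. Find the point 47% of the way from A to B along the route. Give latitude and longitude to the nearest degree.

From cos δ = sin φ₁ sin φ₂ + cos φ₁ cos φ₂ cos Δλ, the central angle is δ ≈ 0.594 rad (34.0°).
Interpolate at f = 0.47 with slerp weights a = sin((1−f)δ)/sin δ ≈ 0.553, b = sin(fδ)/sin δ ≈ 0.492.
p = a·p₁ + b·p₂ ≈ (-0.052, -0.319, 0.946); φ = arcsin(p_z) ≈ 71.14°, λ = atan2(p_y, p_x) ≈ -99.34°.

≈ 71°N, 99°W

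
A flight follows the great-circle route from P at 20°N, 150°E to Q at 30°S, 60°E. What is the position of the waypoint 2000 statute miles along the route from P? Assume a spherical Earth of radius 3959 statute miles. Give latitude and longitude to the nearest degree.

≈ 5°N, 125°E

From cos δ = sin φ₁ sin φ₂ + cos φ₁ cos φ₂ cos Δλ, the central angle is δ ≈ 1.743 rad (99.8°). The total great-circle distance is δ·R ≈ 1.743 × 3959 ≈ 6899 mi, so the target fraction is f = 2000/6899 ≈ 0.290.
Interpolate at f ≈ 0.290 with slerp weights a = sin((1−f)δ)/sin δ ≈ 0.959, b = sin(fδ)/sin δ ≈ 0.491.
p = a·p₁ + b·p₂ ≈ (-0.568, 0.819, 0.082); φ = arcsin(p_z) ≈ 4.73°, λ = atan2(p_y, p_x) ≈ 124.73°.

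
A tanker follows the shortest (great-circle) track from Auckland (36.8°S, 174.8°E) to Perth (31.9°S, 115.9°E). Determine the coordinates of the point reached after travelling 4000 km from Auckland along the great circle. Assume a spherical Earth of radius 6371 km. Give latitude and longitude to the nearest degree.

From cos δ = sin φ₁ sin φ₂ + cos φ₁ cos φ₂ cos Δλ, the central angle is δ ≈ 0.840 rad (48.1°). The total great-circle distance is δ·R ≈ 0.840 × 6371 ≈ 5350 km, so the target fraction is f = 4000/5350 ≈ 0.748.
Interpolate at f ≈ 0.748 with slerp weights a = sin((1−f)δ)/sin δ ≈ 0.282, b = sin(fδ)/sin δ ≈ 0.789.
p = a·p₁ + b·p₂ ≈ (-0.518, 0.623, -0.586); φ = arcsin(p_z) ≈ -35.89°, λ = atan2(p_y, p_x) ≈ 129.73°.

≈ 36°S, 130°E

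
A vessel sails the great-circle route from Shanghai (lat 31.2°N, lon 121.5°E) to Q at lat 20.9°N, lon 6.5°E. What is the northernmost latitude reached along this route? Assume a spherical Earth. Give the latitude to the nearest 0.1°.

The great circle lies in the plane with unit normal n̂ = (p₁ × p₂)/|p₁ × p₂|.
Here n̂_z ≈ -0.733; the vertex latitude is φ_max = arccos|n̂_z| ≈ 42.9°.
Check via Clairaut: cos φ_max = |cos φ₁| · sin C = cos(31.2°)·sin(59.0°) ≈ 0.733, again giving ≈ 42.9°.

≈ 42.9°N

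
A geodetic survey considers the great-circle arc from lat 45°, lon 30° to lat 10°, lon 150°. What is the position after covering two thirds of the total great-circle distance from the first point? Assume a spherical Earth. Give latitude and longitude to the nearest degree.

Write both endpoints as unit vectors p₁, p₂ with components (cos φ cos λ, cos φ sin λ, sin φ).
The central angle between the endpoints is δ = arccos(p₁·p₂) ≈ 1.798 rad (103.0°).
Interpolate at f = 2/3 with slerp weights a = sin((1−f)δ)/sin δ ≈ 0.579, b = sin(fδ)/sin δ ≈ 0.956.
p = a·p₁ + b·p₂ ≈ (-0.461, 0.676, 0.575); φ = arcsin(p_z) ≈ 35.13°, λ = atan2(p_y, p_x) ≈ 124.31°.

≈ lat 35°, lon 124°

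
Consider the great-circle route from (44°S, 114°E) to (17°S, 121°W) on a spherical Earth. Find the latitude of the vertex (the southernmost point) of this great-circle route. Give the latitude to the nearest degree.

≈ 55°S

The great circle lies in the plane with unit normal n̂ = (p₁ × p₂)/|p₁ × p₂|.
Here n̂_z ≈ +0.574; the vertex latitude is φ_max = arccos|n̂_z| ≈ 55.0°.
Check via Clairaut: cos φ_max = |cos φ₁| · sin C = cos(44.0°)·sin(127.0°) ≈ 0.574, again giving ≈ 55.0°.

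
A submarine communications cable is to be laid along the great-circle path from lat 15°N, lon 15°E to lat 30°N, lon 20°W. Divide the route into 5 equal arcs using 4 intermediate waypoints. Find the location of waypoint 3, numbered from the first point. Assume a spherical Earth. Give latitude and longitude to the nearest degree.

From cos δ = sin φ₁ sin φ₂ + cos φ₁ cos φ₂ cos Δλ, the central angle is δ ≈ 0.619 rad (35.4°).
Interpolate at f = 3/5 with slerp weights a = sin((1−f)δ)/sin δ ≈ 0.422, b = sin(fδ)/sin δ ≈ 0.625.
p = a·p₁ + b·p₂ ≈ (0.903, -0.080, 0.422); φ = arcsin(p_z) ≈ 24.96°, λ = atan2(p_y, p_x) ≈ -5.04°.

≈ lat 25°N, lon 5°W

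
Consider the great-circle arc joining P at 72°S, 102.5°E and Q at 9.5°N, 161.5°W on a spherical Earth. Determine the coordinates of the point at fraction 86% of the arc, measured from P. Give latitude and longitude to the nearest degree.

From cos δ = sin φ₁ sin φ₂ + cos φ₁ cos φ₂ cos Δλ, the central angle is δ ≈ 1.761 rad (100.9°).
Interpolate at f = 0.86 with slerp weights a = sin((1−f)δ)/sin δ ≈ 0.248, b = sin(fδ)/sin δ ≈ 1.017.
p = a·p₁ + b·p₂ ≈ (-0.968, -0.243, -0.069); φ = arcsin(p_z) ≈ -3.93°, λ = atan2(p_y, p_x) ≈ -165.89°.

≈ 4°S, 166°W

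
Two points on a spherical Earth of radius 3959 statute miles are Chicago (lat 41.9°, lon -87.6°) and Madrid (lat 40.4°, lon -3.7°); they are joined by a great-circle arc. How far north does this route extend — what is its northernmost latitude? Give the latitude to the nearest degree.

≈ 50°

The great circle lies in the plane with unit normal n̂ = (p₁ × p₂)/|p₁ × p₂|.
Here n̂_z ≈ +0.648; the vertex latitude is φ_max = arccos|n̂_z| ≈ 49.6°.
Check via Clairaut: cos φ_max = |cos φ₁| · sin C = cos(41.9°)·sin(60.5°) ≈ 0.648, again giving ≈ 49.6°.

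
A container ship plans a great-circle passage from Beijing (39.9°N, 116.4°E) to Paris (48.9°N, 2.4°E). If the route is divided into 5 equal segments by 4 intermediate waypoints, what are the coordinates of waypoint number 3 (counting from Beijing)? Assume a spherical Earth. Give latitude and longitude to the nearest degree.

From cos δ = sin φ₁ sin φ₂ + cos φ₁ cos φ₂ cos Δλ, the central angle is δ ≈ 1.289 rad (73.8°).
Interpolate at f = 3/5 with slerp weights a = sin((1−f)δ)/sin δ ≈ 0.513, b = sin(fδ)/sin δ ≈ 0.727.
p = a·p₁ + b·p₂ ≈ (0.303, 0.373, 0.877); φ = arcsin(p_z) ≈ 61.31°, λ = atan2(p_y, p_x) ≈ 50.93°.

≈ (61°N, 51°E)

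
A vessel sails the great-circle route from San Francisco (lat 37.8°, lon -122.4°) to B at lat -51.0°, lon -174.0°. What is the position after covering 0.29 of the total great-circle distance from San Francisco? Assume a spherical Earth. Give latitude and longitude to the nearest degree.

Convert each endpoint to a unit vector on the sphere (x = cos φ cos λ, y = cos φ sin λ, z = sin φ).
The central angle between the endpoints is δ = arccos(p₁·p₂) ≈ 1.739 rad (99.6°).
Interpolate at f = 0.29 with slerp weights a = sin((1−f)δ)/sin δ ≈ 0.958, b = sin(fδ)/sin δ ≈ 0.490.
p = a·p₁ + b·p₂ ≈ (-0.712, -0.671, 0.206); φ = arcsin(p_z) ≈ 11.89°, λ = atan2(p_y, p_x) ≈ -136.70°.

≈ lat 12°, lon -137°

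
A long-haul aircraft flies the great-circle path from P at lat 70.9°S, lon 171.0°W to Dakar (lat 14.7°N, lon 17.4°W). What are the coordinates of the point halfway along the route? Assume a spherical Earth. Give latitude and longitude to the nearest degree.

From cos δ = sin φ₁ sin φ₂ + cos φ₁ cos φ₂ cos Δλ, the central angle is δ ≈ 2.122 rad (121.6°).
Interpolate at f = 1/2 with slerp weights a = sin((1−f)δ)/sin δ ≈ 1.024, b = sin(fδ)/sin δ ≈ 1.024.
p = a·p₁ + b·p₂ ≈ (0.614, -0.349, -0.708); φ = arcsin(p_z) ≈ -45.06°, λ = atan2(p_y, p_x) ≈ -29.58°.

≈ lat 45°S, lon 30°W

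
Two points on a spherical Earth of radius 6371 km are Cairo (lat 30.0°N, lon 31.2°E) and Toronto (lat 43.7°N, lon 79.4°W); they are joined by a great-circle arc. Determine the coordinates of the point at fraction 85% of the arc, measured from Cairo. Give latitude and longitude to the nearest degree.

Write both endpoints as unit vectors p₁, p₂ with components (cos φ cos λ, cos φ sin λ, sin φ).
The central angle between the endpoints is δ = arccos(p₁·p₂) ≈ 1.445 rad (82.8°).
Interpolate at f = 0.85 with slerp weights a = sin((1−f)δ)/sin δ ≈ 0.217, b = sin(fδ)/sin δ ≈ 0.949.
p = a·p₁ + b·p₂ ≈ (0.287, -0.577, 0.764); φ = arcsin(p_z) ≈ 49.85°, λ = atan2(p_y, p_x) ≈ -63.58°.

≈ lat 50°N, lon 64°W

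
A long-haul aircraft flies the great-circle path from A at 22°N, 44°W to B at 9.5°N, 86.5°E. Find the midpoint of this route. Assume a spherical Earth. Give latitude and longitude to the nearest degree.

Convert each endpoint to a unit vector on the sphere (x = cos φ cos λ, y = cos φ sin λ, z = sin φ).
The central angle between the endpoints is δ = arccos(p₁·p₂) ≈ 2.132 rad (122.1°).
Interpolate at f = 1/2 with slerp weights a = sin((1−f)δ)/sin δ ≈ 1.034, b = sin(fδ)/sin δ ≈ 1.034.
p = a·p₁ + b·p₂ ≈ (0.752, 0.352, 0.558); φ = arcsin(p_z) ≈ 33.91°, λ = atan2(p_y, p_x) ≈ 25.08°.

≈ 34°N, 25°E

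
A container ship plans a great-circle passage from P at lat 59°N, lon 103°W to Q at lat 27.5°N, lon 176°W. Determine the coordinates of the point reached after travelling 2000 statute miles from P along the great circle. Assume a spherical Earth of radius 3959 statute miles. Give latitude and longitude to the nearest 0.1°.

≈ lat 49.0°N, lon 150.5°W

Write both endpoints as unit vectors p₁, p₂ with components (cos φ cos λ, cos φ sin λ, sin φ).
The central angle between the endpoints is δ = arccos(p₁·p₂) ≈ 1.013 rad (58.0°). The total great-circle distance is δ·R ≈ 1.013 × 3959 ≈ 4010 mi, so the target fraction is f = 2000/4010 ≈ 0.499.
Interpolate at f ≈ 0.499 with slerp weights a = sin((1−f)δ)/sin δ ≈ 0.573, b = sin(fδ)/sin δ ≈ 0.570.
p = a·p₁ + b·p₂ ≈ (-0.571, -0.323, 0.755); φ = arcsin(p_z) ≈ 49.00°, λ = atan2(p_y, p_x) ≈ -150.52°.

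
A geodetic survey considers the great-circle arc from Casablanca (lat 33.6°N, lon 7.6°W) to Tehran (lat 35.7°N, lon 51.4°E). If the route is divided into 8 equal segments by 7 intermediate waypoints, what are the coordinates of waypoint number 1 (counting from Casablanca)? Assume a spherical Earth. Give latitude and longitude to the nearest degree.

≈ lat 35°N, lon 1°W

Convert each endpoint to a unit vector on the sphere (x = cos φ cos λ, y = cos φ sin λ, z = sin φ).
The central angle between the endpoints is δ = arccos(p₁·p₂) ≈ 0.835 rad (47.8°).
Interpolate at f = 1/8 with slerp weights a = sin((1−f)δ)/sin δ ≈ 0.900, b = sin(fδ)/sin δ ≈ 0.141.
p = a·p₁ + b·p₂ ≈ (0.814, -0.010, 0.580); φ = arcsin(p_z) ≈ 35.46°, λ = atan2(p_y, p_x) ≈ -0.70°.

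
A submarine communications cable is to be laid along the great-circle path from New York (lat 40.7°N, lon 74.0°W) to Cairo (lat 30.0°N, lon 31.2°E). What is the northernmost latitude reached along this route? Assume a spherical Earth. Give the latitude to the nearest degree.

The great circle lies in the plane with unit normal n̂ = (p₁ × p₂)/|p₁ × p₂|.
Here n̂_z ≈ +0.641; the vertex latitude is φ_max = arccos|n̂_z| ≈ 50.1°.

≈ 50°N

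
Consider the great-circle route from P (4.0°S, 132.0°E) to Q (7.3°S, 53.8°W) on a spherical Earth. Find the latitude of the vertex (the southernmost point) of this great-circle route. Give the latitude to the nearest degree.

The great circle lies in the plane with unit normal n̂ = (p₁ × p₂)/|p₁ × p₂|.
Here n̂_z ≈ +0.455; the vertex latitude is φ_max = arccos|n̂_z| ≈ 62.9°.
Check via Clairaut: cos φ_max = |cos φ₁| · sin C = cos(4.0°)·sin(152.9°) ≈ 0.455, again giving ≈ 62.9°.

≈ 63°S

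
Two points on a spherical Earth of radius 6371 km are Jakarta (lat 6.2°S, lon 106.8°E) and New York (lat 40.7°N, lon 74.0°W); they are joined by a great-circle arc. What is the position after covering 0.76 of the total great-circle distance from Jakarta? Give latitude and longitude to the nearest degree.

The haversine formula gives a central angle δ ≈ 2.539 rad (145.5°) between the endpoints.
Interpolate at f = 0.76 with slerp weights a = sin((1−f)δ)/sin δ ≈ 1.010, b = sin(fδ)/sin δ ≈ 1.653.
p = a·p₁ + b·p₂ ≈ (0.055, -0.243, 0.969); φ = arcsin(p_z) ≈ 75.59°, λ = atan2(p_y, p_x) ≈ -77.23°.

≈ lat 76°N, lon 77°W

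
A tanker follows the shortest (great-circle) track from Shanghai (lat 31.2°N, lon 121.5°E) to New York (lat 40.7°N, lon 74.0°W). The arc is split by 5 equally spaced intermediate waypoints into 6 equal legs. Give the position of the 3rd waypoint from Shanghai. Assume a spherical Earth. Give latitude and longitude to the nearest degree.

≈ lat 79°N, lon 180°E

Convert each endpoint to a unit vector on the sphere (x = cos φ cos λ, y = cos φ sin λ, z = sin φ).
The central angle between the endpoints is δ = arccos(p₁·p₂) ≈ 1.862 rad (106.7°).
Interpolate at f = 3/6 with slerp weights a = sin((1−f)δ)/sin δ ≈ 0.837, b = sin(fδ)/sin δ ≈ 0.837.
p = a·p₁ + b·p₂ ≈ (-0.199, 0.000, 0.980); φ = arcsin(p_z) ≈ 78.51°, λ = atan2(p_y, p_x) ≈ 179.87°.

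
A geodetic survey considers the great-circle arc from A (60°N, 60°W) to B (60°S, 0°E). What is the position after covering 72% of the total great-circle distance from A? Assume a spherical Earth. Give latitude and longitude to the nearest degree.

≈ (27°S, 22°W)

The haversine formula gives a central angle δ ≈ 2.246 rad (128.7°) between the endpoints.
Interpolate at f = 0.72 with slerp weights a = sin((1−f)δ)/sin δ ≈ 0.754, b = sin(fδ)/sin δ ≈ 1.280.
p = a·p₁ + b·p₂ ≈ (0.828, -0.326, -0.456); φ = arcsin(p_z) ≈ -27.11°, λ = atan2(p_y, p_x) ≈ -21.50°.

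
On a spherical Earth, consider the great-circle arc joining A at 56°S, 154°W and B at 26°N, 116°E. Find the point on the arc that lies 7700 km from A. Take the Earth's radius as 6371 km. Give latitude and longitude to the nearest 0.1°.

≈ 9.0°S, 140.0°E

Convert each endpoint to a unit vector on the sphere (x = cos φ cos λ, y = cos φ sin λ, z = sin φ).
The central angle between the endpoints is δ = arccos(p₁·p₂) ≈ 1.943 rad (111.3°). The total great-circle distance is δ·R ≈ 1.943 × 6371 ≈ 12377 km, so the target fraction is f = 7700/12377 ≈ 0.622.
Interpolate at f ≈ 0.622 with slerp weights a = sin((1−f)δ)/sin δ ≈ 0.719, b = sin(fδ)/sin δ ≈ 1.004.
p = a·p₁ + b·p₂ ≈ (-0.757, 0.635, -0.156); φ = arcsin(p_z) ≈ -8.98°, λ = atan2(p_y, p_x) ≈ 140.02°.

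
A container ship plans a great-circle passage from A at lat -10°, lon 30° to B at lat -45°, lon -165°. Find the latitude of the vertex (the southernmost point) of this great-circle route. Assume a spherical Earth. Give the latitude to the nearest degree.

≈ -78°

The great circle lies in the plane with unit normal n̂ = (p₁ × p₂)/|p₁ × p₂|.
Here n̂_z ≈ +0.216; the vertex latitude is φ_max = arccos|n̂_z| ≈ 77.5°.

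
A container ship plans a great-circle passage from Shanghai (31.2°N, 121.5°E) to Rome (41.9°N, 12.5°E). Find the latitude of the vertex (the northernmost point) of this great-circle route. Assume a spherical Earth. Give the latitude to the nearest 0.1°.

The great circle lies in the plane with unit normal n̂ = (p₁ × p₂)/|p₁ × p₂|.
Here n̂_z ≈ -0.608; the vertex latitude is φ_max = arccos|n̂_z| ≈ 52.6°.

≈ 52.6°N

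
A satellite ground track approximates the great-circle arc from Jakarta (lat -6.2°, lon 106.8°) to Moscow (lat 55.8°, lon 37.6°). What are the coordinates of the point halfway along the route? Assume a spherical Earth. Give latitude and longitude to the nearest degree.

≈ lat 29°, lon 83°

From cos δ = sin φ₁ sin φ₂ + cos φ₁ cos φ₂ cos Δλ, the central angle is δ ≈ 1.461 rad (83.7°).
Interpolate at f = 1/2 with slerp weights a = sin((1−f)δ)/sin δ ≈ 0.671, b = sin(fδ)/sin δ ≈ 0.671.
p = a·p₁ + b·p₂ ≈ (0.106, 0.869, 0.483); φ = arcsin(p_z) ≈ 28.87°, λ = atan2(p_y, p_x) ≈ 83.04°.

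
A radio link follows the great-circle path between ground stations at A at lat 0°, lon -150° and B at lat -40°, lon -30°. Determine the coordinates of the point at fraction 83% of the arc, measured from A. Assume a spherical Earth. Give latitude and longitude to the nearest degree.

The haversine formula gives a central angle δ ≈ 1.964 rad (112.5°) between the endpoints.
Interpolate at f = 0.83 with slerp weights a = sin((1−f)δ)/sin δ ≈ 0.355, b = sin(fδ)/sin δ ≈ 1.081.
p = a·p₁ + b·p₂ ≈ (0.410, -0.591, -0.695); φ = arcsin(p_z) ≈ -44.00°, λ = atan2(p_y, p_x) ≈ -55.28°.

≈ lat -44°, lon -55°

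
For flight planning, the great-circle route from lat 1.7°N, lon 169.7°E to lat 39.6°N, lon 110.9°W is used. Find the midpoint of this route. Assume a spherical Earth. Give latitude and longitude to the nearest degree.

From cos δ = sin φ₁ sin φ₂ + cos φ₁ cos φ₂ cos Δλ, the central angle is δ ≈ 1.410 rad (80.8°).
Interpolate at f = 1/2 with slerp weights a = sin((1−f)δ)/sin δ ≈ 0.656, b = sin(fδ)/sin δ ≈ 0.656.
p = a·p₁ + b·p₂ ≈ (-0.826, -0.355, 0.438); φ = arcsin(p_z) ≈ 25.97°, λ = atan2(p_y, p_x) ≈ -156.73°.

≈ lat 26°N, lon 157°W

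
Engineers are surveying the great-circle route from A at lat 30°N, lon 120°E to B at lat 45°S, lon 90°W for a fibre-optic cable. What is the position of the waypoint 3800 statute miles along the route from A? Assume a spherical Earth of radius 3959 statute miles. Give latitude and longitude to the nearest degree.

Write both endpoints as unit vectors p₁, p₂ with components (cos φ cos λ, cos φ sin λ, sin φ).
The central angle between the endpoints is δ = arccos(p₁·p₂) ≈ 2.655 rad (152.1°). The total great-circle distance is δ·R ≈ 2.655 × 3959 ≈ 10511 mi, so the target fraction is f = 3800/10511 ≈ 0.362.
Interpolate at f ≈ 0.362 with slerp weights a = sin((1−f)δ)/sin δ ≈ 2.122, b = sin(fδ)/sin δ ≈ 1.751.
p = a·p₁ + b·p₂ ≈ (-0.919, 0.353, -0.178); φ = arcsin(p_z) ≈ -10.23°, λ = atan2(p_y, p_x) ≈ 158.99°.

≈ lat 10°S, lon 159°E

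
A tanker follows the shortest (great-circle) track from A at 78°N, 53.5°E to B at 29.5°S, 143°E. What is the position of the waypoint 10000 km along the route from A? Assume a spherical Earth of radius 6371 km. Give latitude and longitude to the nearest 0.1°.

≈ 1.4°S, 136.5°E

The haversine formula gives a central angle δ ≈ 2.072 rad (118.7°) between the endpoints. The total great-circle distance is δ·R ≈ 2.072 × 6371 ≈ 13198 km, so the target fraction is f = 10000/13198 ≈ 0.758.
Interpolate at f ≈ 0.758 with slerp weights a = sin((1−f)δ)/sin δ ≈ 0.548, b = sin(fδ)/sin δ ≈ 1.140.
p = a·p₁ + b·p₂ ≈ (-0.725, 0.689, -0.025); φ = arcsin(p_z) ≈ -1.42°, λ = atan2(p_y, p_x) ≈ 136.45°.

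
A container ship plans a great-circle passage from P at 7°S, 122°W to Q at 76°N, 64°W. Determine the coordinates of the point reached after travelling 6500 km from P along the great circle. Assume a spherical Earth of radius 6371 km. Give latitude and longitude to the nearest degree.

Convert each endpoint to a unit vector on the sphere (x = cos φ cos λ, y = cos φ sin λ, z = sin φ).
The central angle between the endpoints is δ = arccos(p₁·p₂) ≈ 1.562 rad (89.5°). The total great-circle distance is δ·R ≈ 1.562 × 6371 ≈ 9950 km, so the target fraction is f = 6500/9950 ≈ 0.653.
Interpolate at f ≈ 0.653 with slerp weights a = sin((1−f)δ)/sin δ ≈ 0.515, b = sin(fδ)/sin δ ≈ 0.852.
p = a·p₁ + b·p₂ ≈ (-0.181, -0.619, 0.764); φ = arcsin(p_z) ≈ 49.83°, λ = atan2(p_y, p_x) ≈ -106.27°.

≈ 50°N, 106°W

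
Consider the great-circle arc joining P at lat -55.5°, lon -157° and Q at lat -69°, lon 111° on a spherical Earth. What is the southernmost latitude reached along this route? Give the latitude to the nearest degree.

≈ -72°

The great circle lies in the plane with unit normal n̂ = (p₁ × p₂)/|p₁ × p₂|.
Here n̂_z ≈ -0.313; the vertex latitude is φ_max = arccos|n̂_z| ≈ 71.7°.
Check via Clairaut: cos φ_max = |cos φ₁| · sin C = cos(55.5°)·sin(146.4°) ≈ 0.313, again giving ≈ 71.7°.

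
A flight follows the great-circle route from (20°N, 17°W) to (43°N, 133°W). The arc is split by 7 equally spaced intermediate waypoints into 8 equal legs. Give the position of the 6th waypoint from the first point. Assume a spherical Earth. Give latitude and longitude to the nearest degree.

Convert each endpoint to a unit vector on the sphere (x = cos φ cos λ, y = cos φ sin λ, z = sin φ).
The central angle between the endpoints is δ = arccos(p₁·p₂) ≈ 1.639 rad (93.9°).
Interpolate at f = 6/8 with slerp weights a = sin((1−f)δ)/sin δ ≈ 0.399, b = sin(fδ)/sin δ ≈ 0.944.
p = a·p₁ + b·p₂ ≈ (-0.112, -0.615, 0.781); φ = arcsin(p_z) ≈ 51.32°, λ = atan2(p_y, p_x) ≈ -100.35°.

≈ (51°N, 100°W)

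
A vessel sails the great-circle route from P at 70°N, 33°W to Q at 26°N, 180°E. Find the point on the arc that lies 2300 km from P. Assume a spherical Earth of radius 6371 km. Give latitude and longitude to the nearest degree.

≈ 80°N, 113°W

Convert each endpoint to a unit vector on the sphere (x = cos φ cos λ, y = cos φ sin λ, z = sin φ).
The central angle between the endpoints is δ = arccos(p₁·p₂) ≈ 1.416 rad (81.1°). The total great-circle distance is δ·R ≈ 1.416 × 6371 ≈ 9022 km, so the target fraction is f = 2300/9022 ≈ 0.255.
Interpolate at f ≈ 0.255 with slerp weights a = sin((1−f)δ)/sin δ ≈ 0.880, b = sin(fδ)/sin δ ≈ 0.357.
p = a·p₁ + b·p₂ ≈ (-0.069, -0.164, 0.984); φ = arcsin(p_z) ≈ 79.76°, λ = atan2(p_y, p_x) ≈ -112.75°.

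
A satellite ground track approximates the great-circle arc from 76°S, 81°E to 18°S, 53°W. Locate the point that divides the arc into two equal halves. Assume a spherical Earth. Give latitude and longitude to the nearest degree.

≈ 58°S, 40°W

Write both endpoints as unit vectors p₁, p₂ with components (cos φ cos λ, cos φ sin λ, sin φ).
The central angle between the endpoints is δ = arccos(p₁·p₂) ≈ 1.430 rad (82.0°).
Interpolate at f = 1/2 with slerp weights a = sin((1−f)δ)/sin δ ≈ 0.662, b = sin(fδ)/sin δ ≈ 0.662.
p = a·p₁ + b·p₂ ≈ (0.404, -0.345, -0.847); φ = arcsin(p_z) ≈ -57.91°, λ = atan2(p_y, p_x) ≈ -40.47°.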